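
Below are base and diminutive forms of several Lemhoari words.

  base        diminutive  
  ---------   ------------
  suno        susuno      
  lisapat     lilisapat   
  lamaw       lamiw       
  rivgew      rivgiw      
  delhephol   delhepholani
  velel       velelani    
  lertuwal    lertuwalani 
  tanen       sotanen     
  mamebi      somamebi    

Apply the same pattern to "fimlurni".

sofimlurni

lisapat and lamaw both have last vowel 'a' yet inflect differently (lilisapat, lamiw), so the last vowel is not what conditions the rule; the final letter is.
"fimlurni" ends in -i. The one such stem in the data (mamebi → somamebi) adds the prefix so-, so the same rule applies.
So fimlurni → sofimlurni.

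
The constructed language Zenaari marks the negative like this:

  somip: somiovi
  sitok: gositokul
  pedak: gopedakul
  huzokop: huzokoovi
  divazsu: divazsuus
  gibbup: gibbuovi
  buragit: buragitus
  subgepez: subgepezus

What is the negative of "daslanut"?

daslanutus

sitok and huzokop both have last vowel 'o' yet inflect differently (gositokul, huzokoovi), so the last vowel is not what conditions the rule; the final letter is.
"daslanut" ends in -t. The one such stem in the data (buragit → buragitus) adds -us, so the same rule applies.
The other patterns: stems ending in -k add go- … -ul around the stem; stems ending in -p drop the final letter and add -ovi.
So daslanut → daslanutus.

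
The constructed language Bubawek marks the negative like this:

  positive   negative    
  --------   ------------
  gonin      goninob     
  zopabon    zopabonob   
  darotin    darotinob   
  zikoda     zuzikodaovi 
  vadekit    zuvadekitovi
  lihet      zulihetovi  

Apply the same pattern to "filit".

zufilitovi

"filit" ends in -t. The stems ending in -t (vadekit → zuvadekitovi, lihet → zulihetovi) add zu- … -ovi around the stem.
The other pattern: stems ending in -n add -ob.
So filit → zufilitovi.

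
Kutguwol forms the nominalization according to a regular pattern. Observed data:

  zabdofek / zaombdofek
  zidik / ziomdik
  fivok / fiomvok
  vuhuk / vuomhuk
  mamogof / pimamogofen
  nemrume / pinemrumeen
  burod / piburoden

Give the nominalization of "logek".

loomgek

fivok and mamogof both have last vowel 'o' yet inflect differently (fiomvok, pimamogofen), so the last vowel is not what conditions the rule; the final letter is.
"logek" ends in -k. The stems ending in -k (zabdofek → zaombdofek, zidik → ziomdik, fivok → fiomvok) insert -om- after the first vowel.
So logek → loomgek.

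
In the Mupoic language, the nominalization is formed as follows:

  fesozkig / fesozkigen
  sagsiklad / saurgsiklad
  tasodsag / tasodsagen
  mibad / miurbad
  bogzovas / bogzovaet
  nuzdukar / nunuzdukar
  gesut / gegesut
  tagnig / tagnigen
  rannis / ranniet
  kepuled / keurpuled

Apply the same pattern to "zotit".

"zotit" ends in -t. The one such stem in the data (gesut → gegesut) repeats the first consonant+vowel as a prefix (as does nuzdukar), so the same rule applies.
The other patterns: stems ending in -d insert -ur- after the first vowel; stems ending in -s drop the final letter and add -et; stems ending in -g add -en.
So zotit → zozotit.

zozotit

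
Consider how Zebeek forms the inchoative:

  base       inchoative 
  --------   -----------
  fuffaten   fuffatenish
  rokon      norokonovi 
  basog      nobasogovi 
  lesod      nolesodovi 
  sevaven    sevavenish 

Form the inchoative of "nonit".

nononitovi

"nonit" has 2 vowels. The stems with 2 vowels (rokon → norokonovi, lesod → nolesodovi, basog → nobasogovi) add no- … -ovi around the stem.
The other pattern: stems with 3 vowels add -ish.
So nonit → nononitovi.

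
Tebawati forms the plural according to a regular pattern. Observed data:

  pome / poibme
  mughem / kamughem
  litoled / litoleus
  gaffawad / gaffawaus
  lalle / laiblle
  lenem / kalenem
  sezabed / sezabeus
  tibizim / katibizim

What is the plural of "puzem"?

sezabed and mughem both have last vowel 'e' yet inflect differently (sezabeus, kamughem), so the last vowel is not what conditions the rule; the final letter is.
"puzem" ends in -m. The stems ending in -m (mughem → kamughem, tibizim → katibizim, lenem → kalenem) add the prefix ka-.
So puzem → kapuzem.

kapuzem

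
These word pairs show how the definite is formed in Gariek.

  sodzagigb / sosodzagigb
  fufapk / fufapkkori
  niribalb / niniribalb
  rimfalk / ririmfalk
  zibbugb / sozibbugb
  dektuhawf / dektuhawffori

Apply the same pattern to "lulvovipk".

lulvovipkkori

zibbugb and niribalb both end in -b yet inflect differently (sozibbugb, niniribalb), so the final letter is not what conditions the rule; the second-to-last letter is.
"lulvovipk" has second-to-last letter 'p'. The one such stem in the data (fufapk → fufapkkori) doubles the final consonant and adds -ori (as does dektuhawf), so the same rule applies.
So lulvovipk → lulvovipkkori.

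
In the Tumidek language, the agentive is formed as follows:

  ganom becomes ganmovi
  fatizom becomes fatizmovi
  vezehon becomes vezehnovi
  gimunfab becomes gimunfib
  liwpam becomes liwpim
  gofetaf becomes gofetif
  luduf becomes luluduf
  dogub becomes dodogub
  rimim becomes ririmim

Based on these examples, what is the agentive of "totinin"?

ganom and liwpam both end in -m yet inflect differently (ganmovi, liwpim), so the final letter is not what conditions the rule; the last vowel is.
"totinin" has last vowel 'i'. The one such stem in the data (rimim → ririmim) repeats the first consonant+vowel as a prefix (as do luduf, dogub), so the same rule applies.
The other patterns: stems whose last vowel is 'o' delete the last vowel and add -ovi; stems whose last vowel is 'a' change the last vowel to 'i'.
So totinin → tototinin.

tototinin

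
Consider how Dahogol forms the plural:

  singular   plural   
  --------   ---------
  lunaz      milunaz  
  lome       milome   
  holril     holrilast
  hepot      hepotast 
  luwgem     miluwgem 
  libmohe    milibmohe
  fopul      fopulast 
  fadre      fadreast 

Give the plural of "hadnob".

hadnobast

"hadnob" begins with h-. The stems beginning with h- (holril → holrilast, hepot → hepotast) add -ast.
The other pattern: stems beginning with l- add the prefix mi-.
So hadnob → hadnobast.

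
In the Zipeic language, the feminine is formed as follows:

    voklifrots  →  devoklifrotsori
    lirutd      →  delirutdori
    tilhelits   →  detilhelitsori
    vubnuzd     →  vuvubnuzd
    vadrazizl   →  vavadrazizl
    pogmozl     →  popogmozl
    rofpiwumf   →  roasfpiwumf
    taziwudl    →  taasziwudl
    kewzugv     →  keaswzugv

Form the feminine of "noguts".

denogutsori

lirutd and vubnuzd both end in -d yet inflect differently (delirutdori, vuvubnuzd), so the final letter is not what conditions the rule; the second-to-last letter is.
"noguts" has second-to-last letter 't'. The stems whose second-to-last letter is 't' (voklifrots → devoklifrotsori, lirutd → delirutdori, tilhelits → detilhelitsori) add de- … -ori around the stem.
So noguts → denogutsori.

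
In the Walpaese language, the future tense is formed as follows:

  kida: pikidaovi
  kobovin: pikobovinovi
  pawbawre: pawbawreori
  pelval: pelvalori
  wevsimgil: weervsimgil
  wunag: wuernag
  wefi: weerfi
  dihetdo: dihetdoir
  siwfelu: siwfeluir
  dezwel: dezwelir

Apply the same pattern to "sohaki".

sohakiir

pelval and wevsimgil both end in -l yet inflect differently (pelvalori, weervsimgil), so the final letter is not what conditions the rule; the first letter is.
"sohaki" begins with s-. The one such stem in the data (siwfelu → siwfeluir) adds -ir, so the same rule applies.
So sohaki → sohakiir.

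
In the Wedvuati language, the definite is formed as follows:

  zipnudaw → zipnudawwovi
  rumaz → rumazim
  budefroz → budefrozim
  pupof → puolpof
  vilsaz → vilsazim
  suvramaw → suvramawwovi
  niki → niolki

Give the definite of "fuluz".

vilsaz and suvramaw both have last vowel 'a' yet inflect differently (vilsazim, suvramawwovi), so the last vowel is not what conditions the rule; the final letter is.
"fuluz" ends in -z. The stems ending in -z (vilsaz → vilsazim, budefroz → budefrozim, rumaz → rumazim) add -im.
The other patterns: stems ending in -w double the final consonant and add -ovi; stems ending in -f or -i insert -ol- after the first vowel.
So fuluz → fuluzim.

fuluzim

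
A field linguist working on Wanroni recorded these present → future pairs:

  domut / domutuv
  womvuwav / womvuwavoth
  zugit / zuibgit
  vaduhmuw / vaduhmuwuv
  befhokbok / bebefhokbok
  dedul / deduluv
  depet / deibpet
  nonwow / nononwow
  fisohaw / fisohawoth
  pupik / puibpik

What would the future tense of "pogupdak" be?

pogupdakoth

fisohaw and nonwow both end in -w yet inflect differently (fisohawoth, nononwow), so the final letter is not what conditions the rule; the last vowel is.
"pogupdak" has last vowel 'a'. The stems whose last vowel is 'a' (womvuwav → womvuwavoth, fisohaw → fisohawoth) add -oth.
So pogupdak → pogupdakoth.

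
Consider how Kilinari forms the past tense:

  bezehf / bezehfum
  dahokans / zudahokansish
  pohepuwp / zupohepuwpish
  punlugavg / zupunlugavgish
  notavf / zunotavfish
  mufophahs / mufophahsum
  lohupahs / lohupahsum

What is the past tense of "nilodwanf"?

mufophahs and dahokans both end in -s yet inflect differently (mufophahsum, zudahokansish), so the final letter is not what conditions the rule; the second-to-last letter is.
"nilodwanf" has second-to-last letter 'n'. The one such stem in the data (dahokans → zudahokansish) adds zu- … -ish around the stem, so the same rule applies.
The other pattern: stems whose second-to-last letter is 'h' add -um.
So nilodwanf → zunilodwanfish.

zunilodwanfish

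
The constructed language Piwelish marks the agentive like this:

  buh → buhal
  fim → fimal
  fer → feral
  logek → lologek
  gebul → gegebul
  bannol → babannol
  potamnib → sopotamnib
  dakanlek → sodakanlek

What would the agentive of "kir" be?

kiral

logek and dakanlek both end in -k yet inflect differently (lologek, sodakanlek), so the final letter is not what conditions the rule; the number of vowels is.
"kir" has 1 vowel. The stems with 1 vowel (buh → buhal, fim → fimal, fer → feral) add -al.
So kir → kiral.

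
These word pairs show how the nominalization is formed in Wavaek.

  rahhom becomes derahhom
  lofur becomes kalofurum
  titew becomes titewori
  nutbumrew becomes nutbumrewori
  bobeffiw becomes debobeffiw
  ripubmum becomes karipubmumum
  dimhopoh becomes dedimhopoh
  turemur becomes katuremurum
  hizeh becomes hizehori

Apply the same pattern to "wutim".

rahhom and ripubmum both end in -m yet inflect differently (derahhom, karipubmumum), so the final letter is not what conditions the rule; the last vowel is.
"wutim" has last vowel 'i'. The one such stem in the data (bobeffiw → debobeffiw) adds the prefix de-, so the same rule applies.
So wutim → dewutim.

dewutim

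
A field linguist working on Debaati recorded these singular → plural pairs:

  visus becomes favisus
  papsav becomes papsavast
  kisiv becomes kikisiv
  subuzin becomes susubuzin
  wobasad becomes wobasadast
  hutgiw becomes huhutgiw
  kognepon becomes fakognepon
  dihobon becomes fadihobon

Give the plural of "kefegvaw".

kefegvawast

papsav and kisiv both end in -v yet inflect differently (papsavast, kikisiv), so the final letter is not what conditions the rule; the last vowel is.
"kefegvaw" has last vowel 'a'. The stems whose last vowel is 'a' (papsav → papsavast, wobasad → wobasadast) add -ast.
The other patterns: stems whose last vowel is 'i' repeat the first consonant+vowel as a prefix; stems whose last vowel is 'o' or 'u' add the prefix fa-.
So kefegvaw → kefegvawast.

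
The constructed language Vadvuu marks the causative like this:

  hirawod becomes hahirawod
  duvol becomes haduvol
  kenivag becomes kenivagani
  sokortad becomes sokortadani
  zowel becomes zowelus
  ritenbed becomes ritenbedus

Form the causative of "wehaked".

wehakedus

hirawod and sokortad both end in -d yet inflect differently (hahirawod, sokortadani), so the final letter is not what conditions the rule; the last vowel is.
"wehaked" has last vowel 'e'. The stems whose last vowel is 'e' (zowel → zowelus, ritenbed → ritenbedus) add -us.
So wehaked → wehakedus.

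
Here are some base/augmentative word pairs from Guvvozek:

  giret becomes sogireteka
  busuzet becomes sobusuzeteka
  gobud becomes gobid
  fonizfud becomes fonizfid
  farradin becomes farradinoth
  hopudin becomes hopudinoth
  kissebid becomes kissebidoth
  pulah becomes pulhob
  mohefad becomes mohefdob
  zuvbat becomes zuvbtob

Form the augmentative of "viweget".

gobud and kissebid both end in -d yet inflect differently (gobid, kissebidoth), so the final letter is not what conditions the rule; the last vowel is.
"viweget" has last vowel 'e'. The stems whose last vowel is 'e' (giret → sogireteka, busuzet → sobusuzeteka) add so- … -eka around the stem.
The other patterns: stems whose last vowel is 'u' change the last vowel to 'i'; stems whose last vowel is 'i' add -oth; stems whose last vowel is 'a' delete the last vowel and add -ob.
So viweget → soviwegeteka.

soviwegeteka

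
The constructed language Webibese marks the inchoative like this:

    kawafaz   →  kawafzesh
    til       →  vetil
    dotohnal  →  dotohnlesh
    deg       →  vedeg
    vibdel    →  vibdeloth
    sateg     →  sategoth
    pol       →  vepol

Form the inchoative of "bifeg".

bifegoth

til and vibdel both end in -l yet inflect differently (vetil, vibdeloth), so the final letter is not what conditions the rule; the number of vowels is.
"bifeg" has 2 vowels. The stems with 2 vowels (vibdel → vibdeloth, sateg → sategoth) add -oth.
The other patterns: stems with 1 vowel add the prefix ve-; stems with 3 vowels delete the last vowel and add -esh.
So bifeg → bifegoth.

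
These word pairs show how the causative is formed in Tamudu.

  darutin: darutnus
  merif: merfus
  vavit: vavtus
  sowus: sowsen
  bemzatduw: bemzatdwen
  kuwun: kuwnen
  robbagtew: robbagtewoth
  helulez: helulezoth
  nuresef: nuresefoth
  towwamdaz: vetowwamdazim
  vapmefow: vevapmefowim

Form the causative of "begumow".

vebegumowim

darutin and kuwun both end in -n yet inflect differently (darutnus, kuwnen), so the final letter is not what conditions the rule; the last vowel is.
"begumow" has last vowel 'o'. The one such stem in the data (vapmefow → vevapmefowim) adds ve- … -im around the stem, so the same rule applies.
The other patterns: stems whose last vowel is 'i' delete the last vowel and add -us; stems whose last vowel is 'u' delete the last vowel and add -en; stems whose last vowel is 'e' add -oth.
So begumow → vebegumowim.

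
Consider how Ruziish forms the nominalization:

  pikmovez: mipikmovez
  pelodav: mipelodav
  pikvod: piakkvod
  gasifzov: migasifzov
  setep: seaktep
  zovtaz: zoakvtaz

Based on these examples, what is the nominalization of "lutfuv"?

luaktfuv

pikmovez and zovtaz both end in -z yet inflect differently (mipikmovez, zoakvtaz), so the final letter is not what conditions the rule; the number of vowels is.
"lutfuv" has 2 vowels. The stems with 2 vowels (zovtaz → zoakvtaz, setep → seaktep, pikvod → piakkvod) insert -ak- after the first vowel.
The other pattern: stems with 3 vowels add the prefix mi-.
So lutfuv → luaktfuv.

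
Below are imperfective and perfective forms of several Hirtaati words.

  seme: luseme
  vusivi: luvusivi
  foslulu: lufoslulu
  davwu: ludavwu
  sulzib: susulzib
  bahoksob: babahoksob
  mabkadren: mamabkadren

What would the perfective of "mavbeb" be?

mamavbeb

vusivi and sulzib both have last vowel 'i' yet inflect differently (luvusivi, susulzib), so the last vowel is not what conditions the rule; whether the stem ends in a vowel or a consonant is.
"mavbeb" ends in a consonant. The stems ending in a consonant (sulzib → susulzib, bahoksob → babahoksob, mabkadren → mamabkadren) repeat the first consonant+vowel as a prefix.
The other pattern: stems ending in a vowel add the prefix lu-.
So mavbeb → mamavbeb.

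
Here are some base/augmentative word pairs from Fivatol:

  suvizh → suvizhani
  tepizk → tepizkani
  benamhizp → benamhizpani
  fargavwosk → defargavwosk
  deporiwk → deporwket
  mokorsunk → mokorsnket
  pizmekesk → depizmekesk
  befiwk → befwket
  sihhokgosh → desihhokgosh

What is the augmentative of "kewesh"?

dekewesh

tepizk and pizmekesk both end in -k yet inflect differently (tepizkani, depizmekesk), so the final letter is not what conditions the rule; the second-to-last letter is.
"kewesh" has second-to-last letter 's'. The stems whose second-to-last letter is 's' (pizmekesk → depizmekesk, fargavwosk → defargavwosk, sihhokgosh → desihhokgosh) add the prefix de-.
The other patterns: stems whose second-to-last letter is 'z' add -ani; stems whose second-to-last letter is 'n' or 'w' delete the last vowel and add -et.
So kewesh → dekewesh.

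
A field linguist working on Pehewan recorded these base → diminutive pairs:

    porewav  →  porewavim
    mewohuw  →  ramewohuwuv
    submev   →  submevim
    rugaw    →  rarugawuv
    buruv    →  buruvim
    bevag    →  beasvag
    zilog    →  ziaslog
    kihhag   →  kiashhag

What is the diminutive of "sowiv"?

"sowiv" ends in -v. The stems ending in -v (buruv → buruvim, porewav → porewavim, submev → submevim) add -im.
The other patterns: stems ending in -g insert -as- after the first vowel; stems ending in -w add ra- … -uv around the stem.
So sowiv → sowivim.

sowivim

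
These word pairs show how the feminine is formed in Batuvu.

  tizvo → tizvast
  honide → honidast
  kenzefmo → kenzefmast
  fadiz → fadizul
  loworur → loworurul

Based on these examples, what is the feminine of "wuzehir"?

wuzehirul

tizvo and fadiz both have 2 vowels yet inflect differently (tizvast, fadizul), so the number of vowels is not what conditions the rule; whether the stem ends in a vowel or a consonant is.
"wuzehir" ends in a consonant. The stems ending in a consonant (fadiz → fadizul, loworur → loworurul) add -ul.
So wuzehir → wuzehirul.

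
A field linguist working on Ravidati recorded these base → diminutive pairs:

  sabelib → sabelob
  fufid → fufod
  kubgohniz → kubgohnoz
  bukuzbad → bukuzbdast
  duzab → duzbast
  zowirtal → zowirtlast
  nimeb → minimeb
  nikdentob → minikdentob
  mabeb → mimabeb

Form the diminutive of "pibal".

"pibal" has last vowel 'a'. The stems whose last vowel is 'a' (bukuzbad → bukuzbdast, duzab → duzbast, zowirtal → zowirtlast) delete the last vowel and add -ast.
The other patterns: stems whose last vowel is 'i' change the last vowel to 'o'; stems whose last vowel is 'e' or 'o' add the prefix mi-.
So pibal → piblast.

piblast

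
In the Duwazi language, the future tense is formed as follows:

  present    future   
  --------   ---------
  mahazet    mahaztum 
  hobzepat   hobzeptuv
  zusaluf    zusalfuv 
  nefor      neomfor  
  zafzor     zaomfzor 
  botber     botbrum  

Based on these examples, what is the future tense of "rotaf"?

nefor and botber both end in -r yet inflect differently (neomfor, botbrum), so the final letter is not what conditions the rule; the last vowel is.
"rotaf" has last vowel 'a'. The one such stem in the data (hobzepat → hobzeptuv) deletes the last vowel and adds -uv (as does zusaluf), so the same rule applies.
The other patterns: stems whose last vowel is 'o' insert -om- after the first vowel; stems whose last vowel is 'e' delete the last vowel and add -um.
So rotaf → rotfuv.

rotfuv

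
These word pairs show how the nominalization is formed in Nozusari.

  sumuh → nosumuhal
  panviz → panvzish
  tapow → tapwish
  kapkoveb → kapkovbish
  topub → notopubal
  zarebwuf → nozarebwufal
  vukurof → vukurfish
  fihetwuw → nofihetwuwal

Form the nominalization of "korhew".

korhwish

zarebwuf and vukurof both end in -f yet inflect differently (nozarebwufal, vukurfish), so the final letter is not what conditions the rule; the last vowel is.
"korhew" has last vowel 'e'. The one such stem in the data (kapkoveb → kapkovbish) deletes the last vowel and adds -ish (as do vukurof, tapow), so the same rule applies.
So korhew → korhwish.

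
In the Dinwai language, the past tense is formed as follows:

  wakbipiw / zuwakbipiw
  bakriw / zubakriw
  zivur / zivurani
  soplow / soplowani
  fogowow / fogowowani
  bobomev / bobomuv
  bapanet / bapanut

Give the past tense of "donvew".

donvuw

bakriw and fogowow both end in -w yet inflect differently (zubakriw, fogowowani), so the final letter is not what conditions the rule; the last vowel is.
"donvew" has last vowel 'e'. The stems whose last vowel is 'e' (bapanet → bapanut, bobomev → bobomuv) change the last vowel to 'u'.
So donvew → donvuw.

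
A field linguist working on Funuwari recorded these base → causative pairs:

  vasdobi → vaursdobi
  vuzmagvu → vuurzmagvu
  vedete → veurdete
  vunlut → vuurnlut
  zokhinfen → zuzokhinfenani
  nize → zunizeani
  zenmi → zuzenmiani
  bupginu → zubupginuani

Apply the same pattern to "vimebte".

vedete and nize both end in -e yet inflect differently (veurdete, zunizeani), so the final letter is not what conditions the rule; the first letter is.
"vimebte" begins with v-. The stems beginning with v- (vasdobi → vaursdobi, vuzmagvu → vuurzmagvu, vedete → veurdete) insert -ur- after the first vowel.
The other pattern: stems beginning with b-, n- or z- add zu- … -ani around the stem.
So vimebte → viurmebte.

viurmebte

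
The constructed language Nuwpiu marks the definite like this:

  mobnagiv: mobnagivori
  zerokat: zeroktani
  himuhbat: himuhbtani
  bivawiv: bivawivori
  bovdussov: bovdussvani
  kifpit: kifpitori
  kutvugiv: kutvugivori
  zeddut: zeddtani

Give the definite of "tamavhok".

tamavhkani

bivawiv and bovdussov both end in -v yet inflect differently (bivawivori, bovdussvani), so the final letter is not what conditions the rule; the last vowel is.
"tamavhok" has last vowel 'o'. The one such stem in the data (bovdussov → bovdussvani) deletes the last vowel and adds -ani (as do himuhbat, zeddut), so the same rule applies.
The other pattern: stems whose last vowel is 'i' add -ori.
So tamavhok → tamavhkani.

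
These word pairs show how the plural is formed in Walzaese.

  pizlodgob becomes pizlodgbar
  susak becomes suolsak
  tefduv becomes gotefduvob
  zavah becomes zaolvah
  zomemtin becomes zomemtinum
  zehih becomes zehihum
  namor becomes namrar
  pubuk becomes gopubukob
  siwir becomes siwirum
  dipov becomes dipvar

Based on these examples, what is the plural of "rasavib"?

"rasavib" has last vowel 'i'. The stems whose last vowel is 'i' (siwir → siwirum, zomemtin → zomemtinum, zehih → zehihum) add -um.
The other patterns: stems whose last vowel is 'a' insert -ol- after the first vowel; stems whose last vowel is 'o' delete the last vowel and add -ar; stems whose last vowel is 'u' add go- … -ob around the stem.
So rasavib → rasavibum.

rasavibum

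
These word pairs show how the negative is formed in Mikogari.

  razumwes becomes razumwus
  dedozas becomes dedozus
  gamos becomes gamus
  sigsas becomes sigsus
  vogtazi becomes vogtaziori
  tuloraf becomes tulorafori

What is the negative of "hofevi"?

hofeviori

dedozas and tuloraf both have last vowel 'a' yet inflect differently (dedozus, tulorafori), so the last vowel is not what conditions the rule; the final letter is.
"hofevi" ends in -i. The one such stem in the data (vogtazi → vogtaziori) adds -ori, so the same rule applies.
The other pattern: stems ending in -s change the last vowel to 'u'.
So hofevi → hofeviori.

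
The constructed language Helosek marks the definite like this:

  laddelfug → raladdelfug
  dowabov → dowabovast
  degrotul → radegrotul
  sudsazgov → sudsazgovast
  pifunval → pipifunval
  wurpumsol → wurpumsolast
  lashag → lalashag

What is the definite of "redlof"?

degrotul and wurpumsol both end in -l yet inflect differently (radegrotul, wurpumsolast), so the final letter is not what conditions the rule; the last vowel is.
"redlof" has last vowel 'o'. The stems whose last vowel is 'o' (dowabov → dowabovast, sudsazgov → sudsazgovast, wurpumsol → wurpumsolast) add -ast.
The other patterns: stems whose last vowel is 'u' add the prefix ra-; stems whose last vowel is 'a' repeat the first consonant+vowel as a prefix.
So redlof → redlofast.

redlofast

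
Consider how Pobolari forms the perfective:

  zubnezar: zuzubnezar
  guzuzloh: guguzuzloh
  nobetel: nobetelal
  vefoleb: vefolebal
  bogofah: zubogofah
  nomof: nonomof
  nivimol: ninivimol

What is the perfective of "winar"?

zuwinar

bogofah and guzuzloh both end in -h yet inflect differently (zubogofah, guguzuzloh), so the final letter is not what conditions the rule; the last vowel is.
"winar" has last vowel 'a'. The stems whose last vowel is 'a' (bogofah → zubogofah, zubnezar → zuzubnezar) add the prefix zu-.
The other patterns: stems whose last vowel is 'e' add -al; stems whose last vowel is 'o' repeat the first consonant+vowel as a prefix.
So winar → zuwinar.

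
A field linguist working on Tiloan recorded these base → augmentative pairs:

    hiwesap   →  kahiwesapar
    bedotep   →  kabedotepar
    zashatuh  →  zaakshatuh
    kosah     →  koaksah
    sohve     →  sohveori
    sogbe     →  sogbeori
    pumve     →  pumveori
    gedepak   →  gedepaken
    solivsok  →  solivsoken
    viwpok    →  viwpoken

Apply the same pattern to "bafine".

hiwesap and kosah both have last vowel 'a' yet inflect differently (kahiwesapar, koaksah), so the last vowel is not what conditions the rule; the final letter is.
"bafine" ends in -e. The stems ending in -e (sohve → sohveori, sogbe → sogbeori, pumve → pumveori) add -ori.
The other patterns: stems ending in -p add ka- … -ar around the stem; stems ending in -h insert -ak- after the first vowel; stems ending in -k add -en.
So bafine → bafineori.

bafineori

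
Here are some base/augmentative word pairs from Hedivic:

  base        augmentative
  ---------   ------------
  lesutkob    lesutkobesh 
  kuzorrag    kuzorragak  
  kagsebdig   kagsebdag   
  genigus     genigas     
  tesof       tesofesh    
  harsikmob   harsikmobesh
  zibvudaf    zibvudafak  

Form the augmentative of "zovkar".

tesof and zibvudaf both end in -f yet inflect differently (tesofesh, zibvudafak), so the final letter is not what conditions the rule; the last vowel is.
"zovkar" has last vowel 'a'. The stems whose last vowel is 'a' (zibvudaf → zibvudafak, kuzorrag → kuzorragak) add -ak.
The other patterns: stems whose last vowel is 'o' add -esh; stems whose last vowel is 'i' or 'u' change the last vowel to 'a'.
So zovkar → zovkarak.

zovkarak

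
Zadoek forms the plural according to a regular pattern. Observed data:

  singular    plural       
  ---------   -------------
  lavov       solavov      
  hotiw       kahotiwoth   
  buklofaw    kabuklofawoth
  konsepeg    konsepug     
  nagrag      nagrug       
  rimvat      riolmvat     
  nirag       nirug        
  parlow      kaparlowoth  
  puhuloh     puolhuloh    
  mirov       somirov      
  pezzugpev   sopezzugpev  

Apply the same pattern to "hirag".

hirug

buklofaw and nirag both have last vowel 'a' yet inflect differently (kabuklofawoth, nirug), so the last vowel is not what conditions the rule; the final letter is.
"hirag" ends in -g. The stems ending in -g (nirag → nirug, konsepeg → konsepug, nagrag → nagrug) change the last vowel to 'u'.
The other patterns: stems ending in -w add ka- … -oth around the stem; stems ending in -v add the prefix so-; stems ending in -h or -t insert -ol- after the first vowel.
So hirag → hirug.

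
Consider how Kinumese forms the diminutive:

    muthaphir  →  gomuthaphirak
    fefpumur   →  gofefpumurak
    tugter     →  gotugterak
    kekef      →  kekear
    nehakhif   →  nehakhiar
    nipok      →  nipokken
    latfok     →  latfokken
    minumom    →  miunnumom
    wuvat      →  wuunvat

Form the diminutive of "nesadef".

nesadear

"nesadef" ends in -f. The stems ending in -f (kekef → kekear, nehakhif → nehakhiar) drop the final letter and add -ar.
So nesadef → nesadear.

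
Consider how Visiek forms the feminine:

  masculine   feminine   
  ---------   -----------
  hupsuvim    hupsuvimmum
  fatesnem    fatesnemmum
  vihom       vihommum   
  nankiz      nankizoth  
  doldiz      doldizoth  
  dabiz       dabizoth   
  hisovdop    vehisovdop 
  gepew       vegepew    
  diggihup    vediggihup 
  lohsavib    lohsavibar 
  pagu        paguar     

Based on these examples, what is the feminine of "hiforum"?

hupsuvim and nankiz both have last vowel 'i' yet inflect differently (hupsuvimmum, nankizoth), so the last vowel is not what conditions the rule; the final letter is.
"hiforum" ends in -m. The stems ending in -m (hupsuvim → hupsuvimmum, fatesnem → fatesnemmum, vihom → vihommum) double the final consonant and add -um.
So hiforum → hiforummum.

hiforummum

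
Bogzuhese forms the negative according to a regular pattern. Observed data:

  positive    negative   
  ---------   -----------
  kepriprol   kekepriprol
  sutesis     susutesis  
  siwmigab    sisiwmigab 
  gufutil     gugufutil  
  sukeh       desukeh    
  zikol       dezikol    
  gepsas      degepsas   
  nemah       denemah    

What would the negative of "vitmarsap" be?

vivitmarsap

kepriprol and zikol both end in -l yet inflect differently (kekepriprol, dezikol), so the final letter is not what conditions the rule; the number of vowels is.
"vitmarsap" has 3 vowels. The stems with 3 vowels (kepriprol → kekepriprol, sutesis → susutesis, siwmigab → sisiwmigab) repeat the first consonant+vowel as a prefix.
The other pattern: stems with 2 vowels add the prefix de-.
So vitmarsap → vivitmarsap.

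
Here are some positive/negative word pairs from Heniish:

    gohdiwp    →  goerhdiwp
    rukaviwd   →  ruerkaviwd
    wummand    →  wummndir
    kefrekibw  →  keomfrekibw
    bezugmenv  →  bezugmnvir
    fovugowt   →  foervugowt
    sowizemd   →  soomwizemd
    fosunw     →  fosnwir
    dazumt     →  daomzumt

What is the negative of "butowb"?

rukaviwd and wummand both end in -d yet inflect differently (ruerkaviwd, wummndir), so the final letter is not what conditions the rule; the second-to-last letter is.
"butowb" has second-to-last letter 'w'. The stems whose second-to-last letter is 'w' (gohdiwp → goerhdiwp, rukaviwd → ruerkaviwd, fovugowt → foervugowt) insert -er- after the first vowel.
So butowb → buertowb.

buertowb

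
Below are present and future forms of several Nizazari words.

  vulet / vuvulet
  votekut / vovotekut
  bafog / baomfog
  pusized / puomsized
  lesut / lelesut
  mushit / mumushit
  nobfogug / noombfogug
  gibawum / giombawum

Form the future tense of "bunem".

buomnem

"bunem" ends in -m. The one such stem in the data (gibawum → giombawum) inserts -om- after the first vowel (as do pusized, bafog), so the same rule applies.
The other pattern: stems ending in -t repeat the first consonant+vowel as a prefix.
So bunem → buomnem.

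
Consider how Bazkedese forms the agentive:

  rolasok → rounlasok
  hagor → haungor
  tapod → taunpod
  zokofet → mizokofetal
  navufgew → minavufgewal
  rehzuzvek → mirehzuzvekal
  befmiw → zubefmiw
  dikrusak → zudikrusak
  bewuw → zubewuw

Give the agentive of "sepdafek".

rolasok and rehzuzvek both end in -k yet inflect differently (rounlasok, mirehzuzvekal), so the final letter is not what conditions the rule; the last vowel is.
"sepdafek" has last vowel 'e'. The stems whose last vowel is 'e' (zokofet → mizokofetal, navufgew → minavufgewal, rehzuzvek → mirehzuzvekal) add mi- … -al around the stem.
The other patterns: stems whose last vowel is 'o' insert -un- after the first vowel; stems whose last vowel is 'a', 'i' or 'u' add the prefix zu-.
So sepdafek → misepdafekal.

misepdafekal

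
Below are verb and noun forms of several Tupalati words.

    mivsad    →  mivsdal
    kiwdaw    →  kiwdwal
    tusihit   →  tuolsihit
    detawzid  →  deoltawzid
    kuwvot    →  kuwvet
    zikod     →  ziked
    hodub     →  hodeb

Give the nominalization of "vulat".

vultal

"vulat" has last vowel 'a'. The stems whose last vowel is 'a' (mivsad → mivsdal, kiwdaw → kiwdwal) delete the last vowel and add -al.
So vulat → vultal.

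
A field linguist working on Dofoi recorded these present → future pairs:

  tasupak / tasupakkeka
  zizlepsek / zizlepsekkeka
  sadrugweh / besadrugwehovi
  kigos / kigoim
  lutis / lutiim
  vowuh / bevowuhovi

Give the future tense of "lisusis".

lisusiim

zizlepsek and sadrugweh both have last vowel 'e' yet inflect differently (zizlepsekkeka, besadrugwehovi), so the last vowel is not what conditions the rule; the final letter is.
"lisusis" ends in -s. The stems ending in -s (kigos → kigoim, lutis → lutiim) drop the final letter and add -im.
So lisusis → lisusiim.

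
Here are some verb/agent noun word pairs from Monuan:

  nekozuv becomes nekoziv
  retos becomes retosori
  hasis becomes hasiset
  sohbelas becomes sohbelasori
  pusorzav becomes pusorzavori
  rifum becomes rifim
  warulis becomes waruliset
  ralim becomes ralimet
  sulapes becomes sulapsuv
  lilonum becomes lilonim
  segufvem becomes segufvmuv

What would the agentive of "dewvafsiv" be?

"dewvafsiv" has last vowel 'i'. The stems whose last vowel is 'i' (warulis → waruliset, hasis → hasiset, ralim → ralimet) add -et.
So dewvafsiv → dewvafsivet.

dewvafsivet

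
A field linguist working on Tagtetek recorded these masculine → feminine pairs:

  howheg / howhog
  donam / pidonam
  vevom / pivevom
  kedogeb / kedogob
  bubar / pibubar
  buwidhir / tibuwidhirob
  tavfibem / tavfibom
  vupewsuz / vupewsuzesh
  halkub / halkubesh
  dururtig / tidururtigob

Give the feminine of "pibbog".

pipibbog

"pibbog" has last vowel 'o'. The one such stem in the data (vevom → pivevom) adds the prefix pi-, so the same rule applies.
So pibbog → pipibbog.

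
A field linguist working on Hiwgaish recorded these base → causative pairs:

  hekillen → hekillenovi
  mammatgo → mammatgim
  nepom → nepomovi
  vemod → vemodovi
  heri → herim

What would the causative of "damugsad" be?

vemod and mammatgo both have last vowel 'o' yet inflect differently (vemodovi, mammatgim), so the last vowel is not what conditions the rule; whether the stem ends in a vowel or a consonant is.
"damugsad" ends in a consonant. The stems ending in a consonant (vemod → vemodovi, hekillen → hekillenovi, nepom → nepomovi) add -ovi.
The other pattern: stems ending in a vowel drop the final letter and add -im.
So damugsad → damugsadovi.

damugsadovi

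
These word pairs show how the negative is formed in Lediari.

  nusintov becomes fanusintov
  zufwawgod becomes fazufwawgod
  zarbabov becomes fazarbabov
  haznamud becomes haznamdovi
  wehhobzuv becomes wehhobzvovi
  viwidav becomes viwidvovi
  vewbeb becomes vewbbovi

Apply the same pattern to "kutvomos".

fakutvomos

zufwawgod and haznamud both end in -d yet inflect differently (fazufwawgod, haznamdovi), so the final letter is not what conditions the rule; the last vowel is.
"kutvomos" has last vowel 'o'. The stems whose last vowel is 'o' (nusintov → fanusintov, zufwawgod → fazufwawgod, zarbabov → fazarbabov) add the prefix fa-.
The other pattern: stems whose last vowel is 'a', 'e' or 'u' delete the last vowel and add -ovi.
So kutvomos → fakutvomos.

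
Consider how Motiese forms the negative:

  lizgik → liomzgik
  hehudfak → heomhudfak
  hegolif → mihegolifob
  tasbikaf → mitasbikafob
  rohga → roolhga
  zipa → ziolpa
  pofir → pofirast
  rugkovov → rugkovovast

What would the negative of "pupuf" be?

mipupufob

"pupuf" ends in -f. The stems ending in -f (hegolif → mihegolifob, tasbikaf → mitasbikafob) add mi- … -ob around the stem.
So pupuf → mipupufob.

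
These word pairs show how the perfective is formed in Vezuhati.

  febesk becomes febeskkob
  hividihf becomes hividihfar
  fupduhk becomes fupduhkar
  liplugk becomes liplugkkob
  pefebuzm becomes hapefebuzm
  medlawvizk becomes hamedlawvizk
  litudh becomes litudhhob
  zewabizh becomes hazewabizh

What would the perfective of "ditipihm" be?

medlawvizk and fupduhk both end in -k yet inflect differently (hamedlawvizk, fupduhkar), so the final letter is not what conditions the rule; the second-to-last letter is.
"ditipihm" has second-to-last letter 'h'. The stems whose second-to-last letter is 'h' (fupduhk → fupduhkar, hividihf → hividihfar) add -ar.
So ditipihm → ditipihmar.

ditipihmar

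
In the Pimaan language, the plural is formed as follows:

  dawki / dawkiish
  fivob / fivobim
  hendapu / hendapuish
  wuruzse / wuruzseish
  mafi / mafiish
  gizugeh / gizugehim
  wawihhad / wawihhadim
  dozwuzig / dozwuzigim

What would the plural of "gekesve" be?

gekesveish

dozwuzig and mafi both have last vowel 'i' yet inflect differently (dozwuzigim, mafiish), so the last vowel is not what conditions the rule; whether the stem ends in a vowel or a consonant is.
"gekesve" ends in a vowel. The stems ending in a vowel (mafi → mafiish, wuruzse → wuruzseish, dawki → dawkiish) add -ish.
So gekesve → gekesveish.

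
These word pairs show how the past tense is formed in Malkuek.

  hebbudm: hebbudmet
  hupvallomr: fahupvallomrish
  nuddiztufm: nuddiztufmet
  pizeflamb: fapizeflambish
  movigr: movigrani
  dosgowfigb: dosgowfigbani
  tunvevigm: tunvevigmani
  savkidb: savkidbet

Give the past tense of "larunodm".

larunodmet

pizeflamb and dosgowfigb both end in -b yet inflect differently (fapizeflambish, dosgowfigbani), so the final letter is not what conditions the rule; the second-to-last letter is.
"larunodm" has second-to-last letter 'd'. The stems whose second-to-last letter is 'd' (savkidb → savkidbet, hebbudm → hebbudmet) add -et.
The other patterns: stems whose second-to-last letter is 'm' add fa- … -ish around the stem; stems whose second-to-last letter is 'g' add -ani.
So larunodm → larunodmet.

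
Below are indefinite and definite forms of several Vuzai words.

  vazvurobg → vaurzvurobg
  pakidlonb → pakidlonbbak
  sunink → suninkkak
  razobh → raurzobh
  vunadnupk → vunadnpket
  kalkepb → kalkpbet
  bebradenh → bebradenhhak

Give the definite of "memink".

meminkkak

vunadnupk and sunink both end in -k yet inflect differently (vunadnpket, suninkkak), so the final letter is not what conditions the rule; the second-to-last letter is.
"memink" has second-to-last letter 'n'. The stems whose second-to-last letter is 'n' (sunink → suninkkak, pakidlonb → pakidlonbbak, bebradenh → bebradenhhak) double the final consonant and add -ak.
So memink → meminkkak.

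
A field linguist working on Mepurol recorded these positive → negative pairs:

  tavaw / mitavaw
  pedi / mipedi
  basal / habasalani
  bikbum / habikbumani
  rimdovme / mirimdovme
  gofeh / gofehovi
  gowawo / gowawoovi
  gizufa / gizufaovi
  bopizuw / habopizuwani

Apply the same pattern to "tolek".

bopizuw and tavaw both end in -w yet inflect differently (habopizuwani, mitavaw), so the final letter is not what conditions the rule; the first letter is.
"tolek" begins with t-. The one such stem in the data (tavaw → mitavaw) adds the prefix mi-, so the same rule applies.
So tolek → mitolek.

mitolek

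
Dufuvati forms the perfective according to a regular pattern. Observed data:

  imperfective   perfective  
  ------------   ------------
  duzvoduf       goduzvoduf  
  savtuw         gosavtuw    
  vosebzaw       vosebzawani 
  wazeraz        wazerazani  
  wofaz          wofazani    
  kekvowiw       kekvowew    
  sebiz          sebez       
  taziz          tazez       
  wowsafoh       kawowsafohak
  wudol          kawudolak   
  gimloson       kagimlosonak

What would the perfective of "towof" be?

katowofak

savtuw and vosebzaw both end in -w yet inflect differently (gosavtuw, vosebzawani), so the final letter is not what conditions the rule; the last vowel is.
"towof" has last vowel 'o'. The stems whose last vowel is 'o' (wowsafoh → kawowsafohak, wudol → kawudolak, gimloson → kagimlosonak) add ka- … -ak around the stem.
The other patterns: stems whose last vowel is 'u' add the prefix go-; stems whose last vowel is 'a' add -ani; stems whose last vowel is 'i' change the last vowel to 'e'.
So towof → katowofak.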